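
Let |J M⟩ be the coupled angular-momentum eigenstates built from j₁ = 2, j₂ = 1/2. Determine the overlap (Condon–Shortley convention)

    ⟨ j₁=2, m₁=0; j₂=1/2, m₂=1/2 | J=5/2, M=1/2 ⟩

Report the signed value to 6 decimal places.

+√(3/5) ≈ +0.774597

j₁+j₂−J=0  J+j₁−j₂=4  J−j₁+j₂=1  j₁+j₂+J+1=6
(j₁±m₁, j₂±m₂, J±M) = (2,2,1,0,3,2)
P² = 48/5
sum k=0..0:
  [0] +1/4 = 1/4
S = 1/4
C² = P²·S² = 3/5 ; C = +0.774597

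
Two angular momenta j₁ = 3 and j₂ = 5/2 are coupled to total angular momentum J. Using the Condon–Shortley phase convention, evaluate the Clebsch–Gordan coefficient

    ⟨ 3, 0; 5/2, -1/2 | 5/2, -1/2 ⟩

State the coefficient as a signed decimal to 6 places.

-0.276026

triangle: 3!·3!·2!/9! = 72/362880
(j±m)!: 3!·3!·2!·3!·2!·3! = 5184
prefactor² = (2J+1)·Δ·N² = 216/35
  k=0: +1/(0!·3!·3!·2!·0!·0!) = 1/72
  k=1: −1/(1!·2!·2!·1!·1!·1!) = -1/4
  k=2: +1/(2!·1!·1!·0!·2!·2!) = 1/8
Σ = -1/9  ⇒  CG² = 216/35·(-1/9)² = 8/105
CG = −√(8/105) = -0.276026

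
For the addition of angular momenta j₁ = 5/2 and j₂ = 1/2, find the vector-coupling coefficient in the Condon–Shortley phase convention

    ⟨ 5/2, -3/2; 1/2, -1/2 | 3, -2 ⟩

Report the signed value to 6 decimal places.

+0.912871

√[7·0!5!1!/7! · 1!4!0!1!1!5!] = √(480)
  +(−1)^0/∏(0,0,4,0,1,1)! = 1/24  (running 1/24)
⟨..|..⟩ = √(480)·(1/24) = +0.912871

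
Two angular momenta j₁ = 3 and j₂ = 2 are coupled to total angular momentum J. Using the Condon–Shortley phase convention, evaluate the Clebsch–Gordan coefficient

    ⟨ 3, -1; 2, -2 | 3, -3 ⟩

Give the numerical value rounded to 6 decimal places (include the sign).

+√(1/6) ≈ +0.408248

triangle: 2!×4!×2!/9! = 96/362880
(j±m)!: 2!×4!×0!×4!×0!×6! = 829440
prefactor² = (2J+1)×Δ×N² = 1536
  k=0: +1/(0!×2!×4!×0!×0!×2!) = 1/96
Σ = 1/96  ⇒  CG² = 1536×1/96² = 1/6
CG = +√(1/6) = +0.408248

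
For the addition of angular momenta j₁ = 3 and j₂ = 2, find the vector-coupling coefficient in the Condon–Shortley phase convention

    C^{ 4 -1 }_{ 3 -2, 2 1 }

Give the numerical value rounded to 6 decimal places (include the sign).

−√(7/20) ≈ -0.591608

j₁+j₂−J=1  J+j₁−j₂=5  J−j₁+j₂=3  j₁+j₂+J+1=10
(j₁±m₁, j₂±m₂, J±M) = (1,5,3,1,3,5)
P² = 6480/7
sum k=0..1:
  [0] +1/720 = 1/720
  [1] −1/48 = -1/48
S = -7/360
C² = P²·S² = 7/20 ; C = -0.591608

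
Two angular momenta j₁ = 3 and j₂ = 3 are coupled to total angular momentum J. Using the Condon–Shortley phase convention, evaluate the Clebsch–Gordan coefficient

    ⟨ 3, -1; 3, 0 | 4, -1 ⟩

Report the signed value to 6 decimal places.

√[9·2!4!4!/11! · 2!4!3!3!3!5!] = √(124416/385)
  +(−1)^0/∏(0,2,4,3,0,1)! = 1/288  (running 1/288)
  +(−1)^1/∏(1,1,3,2,1,2)! = -1/24  (running -11/288)
  +(−1)^2/∏(2,0,2,1,2,3)! = 1/48  (running -5/288)
⟨..|..⟩ = √(124416/385)·(-5/288) = -0.312094

-0.312094  (= −√(15/154))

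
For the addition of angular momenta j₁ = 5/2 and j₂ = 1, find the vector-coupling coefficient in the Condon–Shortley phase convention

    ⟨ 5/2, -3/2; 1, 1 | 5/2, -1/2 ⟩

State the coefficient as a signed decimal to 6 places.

−√(16/35) = -0.676123

triangle: 1!×4!×1!/7! = 24/5040
(j±m)!: 1!×4!×2!×0!×2!×3! = 576
prefactor² = (2J+1)×Δ×N² = 576/35
  k=1: −1/(1!×0!×3!×1!×1!×0!) = -1/6
Σ = -1/6  ⇒  CG² = 576/35×(-1/6)² = 16/35
CG = −√(16/35) = -0.676123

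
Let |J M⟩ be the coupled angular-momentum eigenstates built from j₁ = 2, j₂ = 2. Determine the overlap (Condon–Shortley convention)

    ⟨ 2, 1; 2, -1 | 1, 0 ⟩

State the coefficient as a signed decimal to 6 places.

√[3·3!1!1!/6! · 3!1!1!3!1!1!] = √(9/10)
  +(−1)^0/∏(0,3,1,1,0,0)! = 1/6  (running 1/6)
  +(−1)^1/∏(1,2,0,0,1,1)! = -1/2  (running -1/3)
⟨..|..⟩ = √(9/10)·(-1/3) = -0.316228

−√(1/10) = -0.316228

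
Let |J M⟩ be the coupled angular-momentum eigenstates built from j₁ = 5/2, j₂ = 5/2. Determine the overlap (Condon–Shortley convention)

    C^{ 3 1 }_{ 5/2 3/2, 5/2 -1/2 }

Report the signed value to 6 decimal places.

+√(1/30) ≈ +0.182574

triangle: 2!×3!×3!/9! = 72/362880
(j±m)!: 4!×1!×2!×3!×4!×2! = 13824
prefactor² = (2J+1)×Δ×N² = 96/5
  k=0: +1/(0!×2!×1!×2!×2!×1!) = 1/8
  k=1: −1/(1!×1!×0!×1!×3!×2!) = -1/12
Σ = 1/24  ⇒  CG² = 96/5×1/24² = 1/30
CG = +√(1/30) = +0.182574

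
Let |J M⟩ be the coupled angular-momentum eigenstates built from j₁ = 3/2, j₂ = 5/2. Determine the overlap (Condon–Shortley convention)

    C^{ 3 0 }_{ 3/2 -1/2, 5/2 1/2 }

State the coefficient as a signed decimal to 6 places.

-0.447214

j₁+j₂−J=1  J+j₁−j₂=2  J−j₁+j₂=4  j₁+j₂+J+1=8
(j₁±m₁, j₂±m₂, J±M) = (1,2,3,2,3,3)
P² = 36/5
sum k=0..1:
  [0] +1/12 = 1/12
  [1] −1/4 = -1/4
S = -1/6
C² = P²·S² = 1/5 ; C = -0.447214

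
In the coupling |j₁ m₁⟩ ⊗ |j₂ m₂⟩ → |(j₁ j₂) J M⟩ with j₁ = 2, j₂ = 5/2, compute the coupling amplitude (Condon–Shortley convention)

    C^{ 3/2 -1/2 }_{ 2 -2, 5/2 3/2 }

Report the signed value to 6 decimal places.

triangle: 3!*1!*2!/7! = 12/5040
(j±m)!: 0!*4!*4!*1!*1!*2! = 1152
prefactor² = (2J+1)*Δ*N² = 384/35
  k=3: −1/(3!*0!*1!*1!*0!*1!) = -1/6
Σ = -1/6  ⇒  CG² = 384/35*(-1/6)² = 32/105
CG = −√(32/105) = -0.552052

−√(32/105) ≈ -0.552052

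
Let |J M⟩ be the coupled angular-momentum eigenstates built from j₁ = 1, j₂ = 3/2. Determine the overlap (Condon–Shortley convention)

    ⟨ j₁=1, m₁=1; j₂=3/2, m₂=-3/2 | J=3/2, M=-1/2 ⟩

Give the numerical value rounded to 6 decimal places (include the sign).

j₁+j₂−J=1  J+j₁−j₂=1  J−j₁+j₂=2  j₁+j₂+J+1=5
(j₁±m₁, j₂±m₂, J±M) = (2,0,0,3,1,2)
P² = 8/5
sum k=0..0:
  [0] +1/2 = 1/2
S = 1/2
C² = P²·S² = 2/5 ; C = +0.632456

+√(2/5) = +0.632456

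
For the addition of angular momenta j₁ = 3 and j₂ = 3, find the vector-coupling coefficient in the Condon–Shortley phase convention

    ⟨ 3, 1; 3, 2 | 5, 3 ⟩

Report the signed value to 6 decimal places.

triangle: 1!·5!·5!/12! = 14400/479001600
(j±m)!: 4!·2!·5!·1!·8!·2! = 464486400
prefactor² = (2J+1)·Δ·N² = 153600
  k=0: +1/(0!·1!·2!·5!·3!·0!) = 1/1440
  k=1: −1/(1!·0!·1!·4!·4!·1!) = -1/576
Σ = -1/960  ⇒  CG² = 153600·(-1/960)² = 1/6
CG = −√(1/6) = -0.408248

−√(1/6) ≈ -0.408248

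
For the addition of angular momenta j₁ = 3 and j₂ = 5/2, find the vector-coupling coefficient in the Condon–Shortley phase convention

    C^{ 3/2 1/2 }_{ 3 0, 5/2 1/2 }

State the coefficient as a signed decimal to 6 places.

j₁+j₂−J=4  J+j₁−j₂=2  J−j₁+j₂=1  j₁+j₂+J+1=8
(j₁±m₁, j₂±m₂, J±M) = (3,3,3,2,2,1)
P² = 144/35
sum k=2..3:
  [2] +1/4 = 1/4
  [3] −1/12 = -1/12
S = 1/6
C² = P²·S² = 4/35 ; C = +0.338062

+√(4/35) ≈ +0.338062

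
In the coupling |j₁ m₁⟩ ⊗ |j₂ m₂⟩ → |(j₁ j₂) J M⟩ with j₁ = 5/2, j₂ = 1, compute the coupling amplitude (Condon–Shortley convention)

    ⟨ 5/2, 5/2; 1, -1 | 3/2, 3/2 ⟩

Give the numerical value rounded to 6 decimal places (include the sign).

+0.816497

√[4·2!3!0!/6! · 5!0!0!2!3!0!] = √(96)
  +(−1)^0/∏(0,2,0,0,3,0)! = 1/12  (running 1/12)
⟨..|..⟩ = √(96)·(1/12) = +0.816497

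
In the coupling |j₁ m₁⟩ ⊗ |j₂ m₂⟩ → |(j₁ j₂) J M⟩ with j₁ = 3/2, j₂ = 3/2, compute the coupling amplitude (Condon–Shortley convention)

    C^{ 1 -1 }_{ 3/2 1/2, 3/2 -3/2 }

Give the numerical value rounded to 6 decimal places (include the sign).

√[3·2!1!1!/5! · 2!1!0!3!0!2!] = √(6/5)
  +(−1)^0/∏(0,2,1,0,0,1)! = 1/2  (running 1/2)
⟨..|..⟩ = √(6/5)·(1/2) = +0.547723

+0.547723  (= +√(3/10))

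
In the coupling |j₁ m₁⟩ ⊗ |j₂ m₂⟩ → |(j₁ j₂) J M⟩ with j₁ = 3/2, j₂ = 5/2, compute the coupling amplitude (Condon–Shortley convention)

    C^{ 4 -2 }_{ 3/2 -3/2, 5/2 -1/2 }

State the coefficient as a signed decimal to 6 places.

+0.597614

triangle: 0!·3!·5!/9! = 720/362880
(j±m)!: 0!·3!·2!·3!·2!·6! = 103680
prefactor² = (2J+1)·Δ·N² = 12960/7
  k=0: +1/(0!·0!·3!·2!·0!·3!) = 1/72
Σ = 1/72  ⇒  CG² = 12960/7·1/72² = 5/14
CG = +√(5/14) = +0.597614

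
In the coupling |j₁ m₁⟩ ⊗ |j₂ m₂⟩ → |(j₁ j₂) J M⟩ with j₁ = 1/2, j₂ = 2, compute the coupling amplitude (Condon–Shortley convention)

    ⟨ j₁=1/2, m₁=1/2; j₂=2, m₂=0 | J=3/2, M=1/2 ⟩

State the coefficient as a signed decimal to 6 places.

√[4·1!0!3!/5! · 1!0!2!2!2!1!] = √(8/5)
  +(−1)^0/∏(0,1,0,2,0,1)! = 1/2  (running 1/2)
⟨..|..⟩ = √(8/5)·(1/2) = +0.632456

+0.632456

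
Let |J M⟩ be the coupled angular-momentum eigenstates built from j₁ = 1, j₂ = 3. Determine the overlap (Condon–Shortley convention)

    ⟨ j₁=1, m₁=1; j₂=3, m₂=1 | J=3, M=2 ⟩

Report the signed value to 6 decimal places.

√[7·1!1!5!/8! · 2!0!4!2!5!1!] = √(240)
  +(−1)^0/∏(0,1,0,4,1,1)! = 1/24  (running 1/24)
⟨..|..⟩ = √(240)·(1/24) = +0.645497

+0.645497  (= +√(5/12))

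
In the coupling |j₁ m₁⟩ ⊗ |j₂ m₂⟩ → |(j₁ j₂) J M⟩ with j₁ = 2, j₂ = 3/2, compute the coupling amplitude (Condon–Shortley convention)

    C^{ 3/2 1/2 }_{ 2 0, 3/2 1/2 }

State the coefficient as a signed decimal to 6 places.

-0.447214  (= −√(1/5))

√[4·2!2!1!/6! · 2!2!2!1!2!1!] = √(16/45)
  +(−1)^1/∏(1,1,1,1,1,0)! = -1  (running -1)
  +(−1)^2/∏(2,0,0,0,2,1)! = 1/4  (running -3/4)
⟨..|..⟩ = √(16/45)·(-3/4) = -0.447214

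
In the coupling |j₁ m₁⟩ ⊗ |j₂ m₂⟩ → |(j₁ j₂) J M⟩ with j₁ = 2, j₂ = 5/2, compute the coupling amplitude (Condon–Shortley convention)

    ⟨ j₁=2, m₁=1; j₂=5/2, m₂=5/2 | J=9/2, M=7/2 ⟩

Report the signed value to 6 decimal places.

+0.666667  (= +√(4/9))

j₁+j₂−J=0  J+j₁−j₂=4  J−j₁+j₂=5  j₁+j₂+J+1=10
(j₁±m₁, j₂±m₂, J±M) = (3,1,5,0,8,1)
P² = 230400
sum k=0..0:
  [0] +1/720 = 1/720
S = 1/720
C² = P²·S² = 4/9 ; C = +0.666667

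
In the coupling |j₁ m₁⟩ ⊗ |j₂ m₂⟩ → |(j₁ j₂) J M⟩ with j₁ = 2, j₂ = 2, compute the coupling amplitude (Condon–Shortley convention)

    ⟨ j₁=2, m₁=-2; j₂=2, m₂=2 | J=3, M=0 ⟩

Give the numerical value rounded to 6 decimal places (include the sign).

j₁+j₂−J=1  J+j₁−j₂=3  J−j₁+j₂=3  j₁+j₂+J+1=8
(j₁±m₁, j₂±m₂, J±M) = (0,4,4,0,3,3)
P² = 648/5
sum k=1..1:
  [1] −1/36 = -1/36
S = -1/36
C² = P²·S² = 1/10 ; C = -0.316228

-0.316228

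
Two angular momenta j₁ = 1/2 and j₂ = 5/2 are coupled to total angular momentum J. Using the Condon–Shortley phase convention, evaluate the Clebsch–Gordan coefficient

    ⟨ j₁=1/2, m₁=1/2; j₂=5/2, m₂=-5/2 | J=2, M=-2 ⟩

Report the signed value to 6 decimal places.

triangle: 1!·0!·4!/6! = 24/720
(j±m)!: 1!·0!·0!·5!·0!·4! = 2880
prefactor² = (2J+1)·Δ·N² = 480
  k=0: +1/(0!·1!·0!·0!·0!·4!) = 1/24
Σ = 1/24  ⇒  CG² = 480·1/24² = 5/6
CG = +√(5/6) = +0.912871

+0.912871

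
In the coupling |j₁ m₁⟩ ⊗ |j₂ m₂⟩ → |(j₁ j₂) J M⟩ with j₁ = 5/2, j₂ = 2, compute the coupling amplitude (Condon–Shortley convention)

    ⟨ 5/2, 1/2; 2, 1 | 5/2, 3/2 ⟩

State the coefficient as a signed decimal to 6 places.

−√(6/35) ≈ -0.414039

√[6·2!3!2!/8! · 3!2!3!1!4!1!] = √(216/35)
  +(−1)^1/∏(1,1,1,2,2,0)! = -1/4  (running -1/4)
  +(−1)^2/∏(2,0,0,1,3,1)! = 1/12  (running -1/6)
⟨..|..⟩ = √(216/35)·(-1/6) = -0.414039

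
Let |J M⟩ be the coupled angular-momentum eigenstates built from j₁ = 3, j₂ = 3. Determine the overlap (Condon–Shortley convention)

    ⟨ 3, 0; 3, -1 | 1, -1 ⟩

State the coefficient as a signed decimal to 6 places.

j₁+j₂−J=5  J+j₁−j₂=1  J−j₁+j₂=1  j₁+j₂+J+1=8
(j₁±m₁, j₂±m₂, J±M) = (3,3,2,4,0,2)
P² = 216/7
sum k=2..2:
  [2] +1/12 = 1/12
S = 1/12
C² = P²·S² = 3/14 ; C = +0.462910

+0.462910  (= +√(3/14))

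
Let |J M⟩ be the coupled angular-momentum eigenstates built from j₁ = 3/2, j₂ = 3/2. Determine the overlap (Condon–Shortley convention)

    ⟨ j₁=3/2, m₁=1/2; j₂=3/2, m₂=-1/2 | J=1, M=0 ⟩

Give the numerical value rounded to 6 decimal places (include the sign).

j₁+j₂−J=2  J+j₁−j₂=1  J−j₁+j₂=1  j₁+j₂+J+1=5
(j₁±m₁, j₂±m₂, J±M) = (2,1,1,2,1,1)
P² = 1/5
sum k=0..1:
  [0] +1/2 = 1/2
  [1] −1/1 = -1
S = -1/2
C² = P²·S² = 1/20 ; C = -0.223607

-0.223607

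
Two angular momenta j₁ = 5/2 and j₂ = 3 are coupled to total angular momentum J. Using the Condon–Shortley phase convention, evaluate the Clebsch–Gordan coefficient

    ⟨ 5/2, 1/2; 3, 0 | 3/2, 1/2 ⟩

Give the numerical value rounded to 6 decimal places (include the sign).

+0.338062  (= +√(4/35))

triangle: 4!*1!*2!/8! = 48/40320
(j±m)!: 3!*2!*3!*3!*2!*1! = 864
prefactor² = (2J+1)*Δ*N² = 144/35
  k=1: −1/(1!*3!*1!*2!*0!*0!) = -1/12
  k=2: +1/(2!*2!*0!*1!*1!*1!) = 1/4
Σ = 1/6  ⇒  CG² = 144/35*1/6² = 4/35
CG = +√(4/35) = +0.338062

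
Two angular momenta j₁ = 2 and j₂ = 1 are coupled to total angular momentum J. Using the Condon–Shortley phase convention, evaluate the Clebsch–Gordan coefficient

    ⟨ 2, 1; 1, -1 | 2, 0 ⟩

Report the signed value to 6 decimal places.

j₁+j₂−J=1  J+j₁−j₂=3  J−j₁+j₂=1  j₁+j₂+J+1=6
(j₁±m₁, j₂±m₂, J±M) = (3,1,0,2,2,2)
P² = 2
sum k=0..0:
  [0] +1/2 = 1/2
S = 1/2
C² = P²·S² = 1/2 ; C = +0.707107

+√(1/2) ≈ +0.707107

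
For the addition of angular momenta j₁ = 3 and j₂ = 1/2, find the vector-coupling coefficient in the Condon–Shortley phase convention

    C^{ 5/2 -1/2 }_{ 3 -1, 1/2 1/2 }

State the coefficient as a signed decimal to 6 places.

−√(4/7) = -0.755929

√[6·1!5!0!/7! · 2!4!1!0!2!3!] = √(576/7)
  +(−1)^1/∏(1,0,3,0,2,0)! = -1/12  (running -1/12)
⟨..|..⟩ = √(576/7)·(-1/12) = -0.755929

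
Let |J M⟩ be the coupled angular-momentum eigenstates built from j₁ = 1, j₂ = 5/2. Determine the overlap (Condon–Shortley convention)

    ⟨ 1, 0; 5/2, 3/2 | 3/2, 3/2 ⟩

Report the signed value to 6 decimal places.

−√(4/15) = -0.516398

j₁+j₂−J=2  J+j₁−j₂=0  J−j₁+j₂=3  j₁+j₂+J+1=6
(j₁±m₁, j₂±m₂, J±M) = (1,1,4,1,3,0)
P² = 48/5
sum k=1..1:
  [1] −1/6 = -1/6
S = -1/6
C² = P²·S² = 4/15 ; C = -0.516398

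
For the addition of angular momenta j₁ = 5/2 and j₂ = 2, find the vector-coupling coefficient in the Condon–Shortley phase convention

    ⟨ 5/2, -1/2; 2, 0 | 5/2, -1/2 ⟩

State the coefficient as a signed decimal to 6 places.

-0.478091

triangle: 2!·3!·2!/8! = 24/40320
(j±m)!: 2!·3!·2!·2!·2!·3! = 576
prefactor² = (2J+1)·Δ·N² = 72/35
  k=0: +1/(0!·2!·3!·2!·0!·0!) = 1/24
  k=1: −1/(1!·1!·2!·1!·1!·1!) = -1/2
  k=2: +1/(2!·0!·1!·0!·2!·2!) = 1/8
Σ = -1/3  ⇒  CG² = 72/35·(-1/3)² = 8/35
CG = −√(8/35) = -0.478091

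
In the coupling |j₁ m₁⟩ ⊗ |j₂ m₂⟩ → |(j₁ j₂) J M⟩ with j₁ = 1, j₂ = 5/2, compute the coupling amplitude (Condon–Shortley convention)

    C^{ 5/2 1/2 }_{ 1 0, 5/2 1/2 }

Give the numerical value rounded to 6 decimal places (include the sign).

triangle: 1!·1!·4!/7! = 24/5040
(j±m)!: 1!·1!·3!·2!·3!·2! = 144
prefactor² = (2J+1)·Δ·N² = 144/35
  k=0: +1/(0!·1!·1!·3!·0!·1!) = 1/6
  k=1: −1/(1!·0!·0!·2!·1!·2!) = -1/4
Σ = -1/12  ⇒  CG² = 144/35·(-1/12)² = 1/35
CG = −√(1/35) = -0.169031

−√(1/35) ≈ -0.169031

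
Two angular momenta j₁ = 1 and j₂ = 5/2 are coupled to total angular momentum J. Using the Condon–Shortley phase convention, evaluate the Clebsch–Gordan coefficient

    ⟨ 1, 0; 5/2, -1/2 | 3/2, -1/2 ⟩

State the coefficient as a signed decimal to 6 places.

√[4·2!0!3!/6! · 1!1!2!3!1!2!] = √(8/5)
  +(−1)^1/∏(1,1,0,1,0,2)! = -1/2  (running -1/2)
⟨..|..⟩ = √(8/5)·(-1/2) = -0.632456

−√(2/5) ≈ -0.632456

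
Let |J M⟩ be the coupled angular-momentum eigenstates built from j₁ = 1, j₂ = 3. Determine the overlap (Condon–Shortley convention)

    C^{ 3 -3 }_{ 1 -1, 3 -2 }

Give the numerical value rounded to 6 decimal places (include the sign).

√[7·1!1!5!/8! · 0!2!1!5!0!6!] = √(3600)
  +(−1)^1/∏(1,0,1,0,0,5)! = -1/120  (running -1/120)
⟨..|..⟩ = √(3600)·(-1/120) = -0.500000

−√(1/4) ≈ -0.500000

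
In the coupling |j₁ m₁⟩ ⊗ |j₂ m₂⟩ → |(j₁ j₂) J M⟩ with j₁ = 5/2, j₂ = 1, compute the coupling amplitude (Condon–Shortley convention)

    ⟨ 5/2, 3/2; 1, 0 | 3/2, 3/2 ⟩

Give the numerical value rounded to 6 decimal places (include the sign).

j₁+j₂−J=2  J+j₁−j₂=3  J−j₁+j₂=0  j₁+j₂+J+1=6
(j₁±m₁, j₂±m₂, J±M) = (4,1,1,1,3,0)
P² = 48/5
sum k=1..1:
  [1] −1/6 = -1/6
S = -1/6
C² = P²·S² = 4/15 ; C = -0.516398

−√(4/15) = -0.516398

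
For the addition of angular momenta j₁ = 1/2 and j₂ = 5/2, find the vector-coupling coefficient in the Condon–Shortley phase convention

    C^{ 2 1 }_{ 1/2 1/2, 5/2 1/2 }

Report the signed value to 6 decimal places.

+√(1/3) = +0.577350

j₁+j₂−J=1  J+j₁−j₂=0  J−j₁+j₂=4  j₁+j₂+J+1=6
(j₁±m₁, j₂±m₂, J±M) = (1,0,3,2,3,1)
P² = 12
sum k=0..0:
  [0] +1/6 = 1/6
S = 1/6
C² = P²·S² = 1/3 ; C = +0.577350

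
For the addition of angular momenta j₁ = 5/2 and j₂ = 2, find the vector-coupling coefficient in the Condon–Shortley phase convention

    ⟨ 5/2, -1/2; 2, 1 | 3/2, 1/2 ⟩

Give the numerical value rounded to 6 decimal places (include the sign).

j₁+j₂−J=3  J+j₁−j₂=2  J−j₁+j₂=1  j₁+j₂+J+1=7
(j₁±m₁, j₂±m₂, J±M) = (2,3,3,1,2,1)
P² = 48/35
sum k=2..3:
  [2] +1/2 = 1/2
  [3] −1/12 = -1/12
S = 5/12
C² = P²·S² = 5/21 ; C = +0.487950

+√(5/21) ≈ +0.487950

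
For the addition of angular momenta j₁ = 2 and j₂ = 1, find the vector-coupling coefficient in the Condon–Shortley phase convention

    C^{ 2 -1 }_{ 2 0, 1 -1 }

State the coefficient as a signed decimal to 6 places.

+√(1/2) ≈ +0.707107

√[5·1!3!1!/6! · 2!2!0!2!1!3!] = √(2)
  +(−1)^0/∏(0,1,2,0,1,1)! = 1/2  (running 1/2)
⟨..|..⟩ = √(2)·(1/2) = +0.707107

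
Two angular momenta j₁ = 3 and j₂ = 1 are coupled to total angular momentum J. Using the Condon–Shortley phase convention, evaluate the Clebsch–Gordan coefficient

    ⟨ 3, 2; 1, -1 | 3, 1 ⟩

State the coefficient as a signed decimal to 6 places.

j₁+j₂−J=1  J+j₁−j₂=5  J−j₁+j₂=1  j₁+j₂+J+1=8
(j₁±m₁, j₂±m₂, J±M) = (5,1,0,2,4,2)
P² = 240
sum k=0..0:
  [0] +1/24 = 1/24
S = 1/24
C² = P²·S² = 5/12 ; C = +0.645497

+√(5/12) = +0.645497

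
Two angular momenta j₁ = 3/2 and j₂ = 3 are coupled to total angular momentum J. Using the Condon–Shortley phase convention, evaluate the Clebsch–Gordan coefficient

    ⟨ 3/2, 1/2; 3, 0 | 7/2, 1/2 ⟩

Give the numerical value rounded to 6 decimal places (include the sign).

+√(2/21) ≈ +0.308607

j₁+j₂−J=1  J+j₁−j₂=2  J−j₁+j₂=5  j₁+j₂+J+1=9
(j₁±m₁, j₂±m₂, J±M) = (2,1,3,3,4,3)
P² = 384/7
sum k=0..1:
  [0] +1/12 = 1/12
  [1] −1/24 = -1/24
S = 1/24
C² = P²·S² = 2/21 ; C = +0.308607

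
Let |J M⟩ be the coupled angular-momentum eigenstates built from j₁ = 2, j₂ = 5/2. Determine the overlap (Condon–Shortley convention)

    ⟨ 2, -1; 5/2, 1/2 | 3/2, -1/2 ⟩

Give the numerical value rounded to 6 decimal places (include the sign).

√[4·3!1!2!/7! · 1!3!3!2!1!2!] = √(48/35)
  +(−1)^2/∏(2,1,1,1,0,1)! = 1/2  (running 1/2)
  +(−1)^3/∏(3,0,0,0,1,2)! = -1/12  (running 5/12)
⟨..|..⟩ = √(48/35)·(5/12) = +0.487950

+0.487950  (= +√(5/21))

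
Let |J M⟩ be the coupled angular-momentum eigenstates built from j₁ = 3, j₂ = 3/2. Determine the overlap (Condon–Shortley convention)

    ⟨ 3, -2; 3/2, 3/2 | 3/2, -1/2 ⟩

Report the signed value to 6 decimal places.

−√(2/7) ≈ -0.534522

j₁+j₂−J=3  J+j₁−j₂=3  J−j₁+j₂=0  j₁+j₂+J+1=7
(j₁±m₁, j₂±m₂, J±M) = (1,5,3,0,1,2)
P² = 288/7
sum k=3..3:
  [3] −1/12 = -1/12
S = -1/12
C² = P²·S² = 2/7 ; C = -0.534522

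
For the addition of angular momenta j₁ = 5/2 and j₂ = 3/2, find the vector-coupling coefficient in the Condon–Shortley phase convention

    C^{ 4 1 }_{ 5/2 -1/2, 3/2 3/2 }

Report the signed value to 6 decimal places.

+0.422577

j₁+j₂−J=0  J+j₁−j₂=5  J−j₁+j₂=3  j₁+j₂+J+1=9
(j₁±m₁, j₂±m₂, J±M) = (2,3,3,0,5,3)
P² = 6480/7
sum k=0..0:
  [0] +1/72 = 1/72
S = 1/72
C² = P²·S² = 5/28 ; C = +0.422577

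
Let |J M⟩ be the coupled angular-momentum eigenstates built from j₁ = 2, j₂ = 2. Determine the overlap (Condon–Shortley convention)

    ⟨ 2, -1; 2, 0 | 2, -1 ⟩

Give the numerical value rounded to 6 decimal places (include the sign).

triangle: 2!×2!×2!/7! = 8/5040
(j±m)!: 1!×3!×2!×2!×1!×3! = 144
prefactor² = (2J+1)×Δ×N² = 8/7
  k=1: −1/(1!×1!×2!×1!×0!×1!) = -1/2
  k=2: +1/(2!×0!×1!×0!×1!×2!) = 1/4
Σ = -1/4  ⇒  CG² = 8/7×(-1/4)² = 1/14
CG = −√(1/14) = -0.267261

-0.267261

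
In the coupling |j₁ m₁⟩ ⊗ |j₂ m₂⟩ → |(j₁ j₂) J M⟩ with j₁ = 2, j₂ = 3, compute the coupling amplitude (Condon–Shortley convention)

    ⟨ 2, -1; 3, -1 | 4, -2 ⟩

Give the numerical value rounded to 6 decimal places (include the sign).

j₁+j₂−J=1  J+j₁−j₂=3  J−j₁+j₂=5  j₁+j₂+J+1=10
(j₁±m₁, j₂±m₂, J±M) = (1,3,2,4,2,6)
P² = 5184/7
sum k=0..1:
  [0] +1/72 = 1/72
  [1] −1/48 = -1/48
S = -1/144
C² = P²·S² = 1/28 ; C = -0.188982

−√(1/28) = -0.188982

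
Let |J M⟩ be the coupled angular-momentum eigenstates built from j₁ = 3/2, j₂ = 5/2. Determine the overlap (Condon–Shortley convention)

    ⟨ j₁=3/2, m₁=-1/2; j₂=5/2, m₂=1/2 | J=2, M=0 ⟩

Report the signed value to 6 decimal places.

-0.267261

√[5·2!1!3!/7! · 1!2!3!2!2!2!] = √(8/7)
  +(−1)^1/∏(1,1,1,2,0,1)! = -1/2  (running -1/2)
  +(−1)^2/∏(2,0,0,1,1,2)! = 1/4  (running -1/4)
⟨..|..⟩ = √(8/7)·(-1/4) = -0.267261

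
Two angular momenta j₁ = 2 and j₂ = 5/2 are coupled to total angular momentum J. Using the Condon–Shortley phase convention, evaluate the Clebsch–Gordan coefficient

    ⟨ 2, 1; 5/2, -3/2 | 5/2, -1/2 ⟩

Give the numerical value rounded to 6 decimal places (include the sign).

j₁+j₂−J=2  J+j₁−j₂=2  J−j₁+j₂=3  j₁+j₂+J+1=8
(j₁±m₁, j₂±m₂, J±M) = (3,1,1,4,2,3)
P² = 216/35
sum k=0..1:
  [0] +1/4 = 1/4
  [1] −1/12 = -1/12
S = 1/6
C² = P²·S² = 6/35 ; C = +0.414039

+0.414039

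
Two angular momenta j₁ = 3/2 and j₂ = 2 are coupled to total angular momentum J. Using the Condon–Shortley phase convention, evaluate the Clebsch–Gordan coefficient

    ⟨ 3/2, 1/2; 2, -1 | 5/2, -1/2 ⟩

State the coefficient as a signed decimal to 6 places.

triangle: 1!·2!·3!/7! = 12/5040
(j±m)!: 2!·1!·1!·3!·2!·3! = 144
prefactor² = (2J+1)·Δ·N² = 72/35
  k=0: +1/(0!·1!·1!·1!·1!·2!) = 1/2
  k=1: −1/(1!·0!·0!·0!·2!·3!) = -1/12
Σ = 5/12  ⇒  CG² = 72/35·5/12² = 5/14
CG = +√(5/14) = +0.597614

+0.597614  (= +√(5/14))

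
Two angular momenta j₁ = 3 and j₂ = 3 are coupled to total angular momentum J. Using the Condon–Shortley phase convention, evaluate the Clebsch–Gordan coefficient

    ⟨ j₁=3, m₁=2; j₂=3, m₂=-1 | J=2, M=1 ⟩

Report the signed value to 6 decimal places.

triangle: 4!×2!×2!/9! = 96/362880
(j±m)!: 5!×1!×2!×4!×3!×1! = 34560
prefactor² = (2J+1)×Δ×N² = 320/7
  k=0: +1/(0!×4!×1!×2!×1!×0!) = 1/48
  k=1: −1/(1!×3!×0!×1!×2!×1!) = -1/12
Σ = -1/16  ⇒  CG² = 320/7×(-1/16)² = 5/28
CG = −√(5/28) = -0.422577

-0.422577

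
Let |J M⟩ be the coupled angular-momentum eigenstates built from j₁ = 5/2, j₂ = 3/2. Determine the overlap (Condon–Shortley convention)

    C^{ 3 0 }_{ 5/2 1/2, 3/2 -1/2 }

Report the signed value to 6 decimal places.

j₁+j₂−J=1  J+j₁−j₂=4  J−j₁+j₂=2  j₁+j₂+J+1=8
(j₁±m₁, j₂±m₂, J±M) = (3,2,1,2,3,3)
P² = 36/5
sum k=0..1:
  [0] +1/4 = 1/4
  [1] −1/12 = -1/12
S = 1/6
C² = P²·S² = 1/5 ; C = +0.447214

+0.447214  (= +√(1/5))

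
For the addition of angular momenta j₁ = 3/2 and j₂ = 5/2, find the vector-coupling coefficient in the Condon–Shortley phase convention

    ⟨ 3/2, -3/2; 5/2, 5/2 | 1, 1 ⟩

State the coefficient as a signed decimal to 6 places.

triangle: 3!×0!×2!/6! = 12/720
(j±m)!: 0!×3!×5!×0!×2!×0! = 1440
prefactor² = (2J+1)×Δ×N² = 72
  k=3: −1/(3!×0!×0!×2!×0!×0!) = -1/12
Σ = -1/12  ⇒  CG² = 72×(-1/12)² = 1/2
CG = −√(1/2) = -0.707107

-0.707107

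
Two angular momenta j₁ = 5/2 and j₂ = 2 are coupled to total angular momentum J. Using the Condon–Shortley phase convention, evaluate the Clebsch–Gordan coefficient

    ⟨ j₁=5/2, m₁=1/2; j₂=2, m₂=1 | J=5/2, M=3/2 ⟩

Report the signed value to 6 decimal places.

j₁+j₂−J=2  J+j₁−j₂=3  J−j₁+j₂=2  j₁+j₂+J+1=8
(j₁±m₁, j₂±m₂, J±M) = (3,2,3,1,4,1)
P² = 216/35
sum k=1..2:
  [1] −1/4 = -1/4
  [2] +1/12 = 1/12
S = -1/6
C² = P²·S² = 6/35 ; C = -0.414039

-0.414039  (= −√(6/35))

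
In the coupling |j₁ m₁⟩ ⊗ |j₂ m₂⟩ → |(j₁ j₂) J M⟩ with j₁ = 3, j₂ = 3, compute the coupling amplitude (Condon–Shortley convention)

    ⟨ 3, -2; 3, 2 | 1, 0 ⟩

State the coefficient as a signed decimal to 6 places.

√[3·5!1!1!/8! · 1!5!5!1!1!1!] = √(900/7)
  +(−1)^4/∏(4,1,1,1,0,0)! = 1/24  (running 1/24)
  +(−1)^5/∏(5,0,0,0,1,1)! = -1/120  (running 1/30)
⟨..|..⟩ = √(900/7)·(1/30) = +0.377964

+√(1/7) ≈ +0.377964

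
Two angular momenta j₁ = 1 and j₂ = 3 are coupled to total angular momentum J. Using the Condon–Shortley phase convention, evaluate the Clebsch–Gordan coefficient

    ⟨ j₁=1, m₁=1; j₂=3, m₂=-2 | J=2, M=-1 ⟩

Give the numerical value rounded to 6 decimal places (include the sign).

+0.690066

j₁+j₂−J=2  J+j₁−j₂=0  J−j₁+j₂=4  j₁+j₂+J+1=7
(j₁±m₁, j₂±m₂, J±M) = (2,0,1,5,1,3)
P² = 480/7
sum k=0..0:
  [0] +1/12 = 1/12
S = 1/12
C² = P²·S² = 10/21 ; C = +0.690066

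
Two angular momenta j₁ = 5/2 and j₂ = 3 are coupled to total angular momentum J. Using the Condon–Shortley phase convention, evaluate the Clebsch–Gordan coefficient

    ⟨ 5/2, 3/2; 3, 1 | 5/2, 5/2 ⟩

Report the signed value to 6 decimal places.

-0.534522

√[6·3!2!3!/9! · 4!1!4!2!5!0!] = √(1152/7)
  +(−1)^1/∏(1,2,0,3,2,0)! = -1/24  (running -1/24)
⟨..|..⟩ = √(1152/7)·(-1/24) = -0.534522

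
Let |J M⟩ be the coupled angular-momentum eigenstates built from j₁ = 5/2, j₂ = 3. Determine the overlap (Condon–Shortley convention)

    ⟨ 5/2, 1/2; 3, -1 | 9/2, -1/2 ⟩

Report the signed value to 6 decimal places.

triangle: 1!*4!*5!/11! = 2880/39916800
(j±m)!: 3!*2!*2!*4!*4!*5! = 1658880
prefactor² = (2J+1)*Δ*N² = 92160/77
  k=0: +1/(0!*1!*2!*2!*2!*3!) = 1/48
  k=1: −1/(1!*0!*1!*1!*3!*4!) = -1/144
Σ = 1/72  ⇒  CG² = 92160/77*1/72² = 160/693
CG = +√(160/693) = +0.480500

+√(160/693) = +0.480500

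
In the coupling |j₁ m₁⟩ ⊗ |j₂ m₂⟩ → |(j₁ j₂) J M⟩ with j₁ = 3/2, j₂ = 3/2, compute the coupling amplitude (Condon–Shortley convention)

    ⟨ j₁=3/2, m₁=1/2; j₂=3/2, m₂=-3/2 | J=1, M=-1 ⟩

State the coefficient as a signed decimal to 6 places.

j₁+j₂−J=2  J+j₁−j₂=1  J−j₁+j₂=1  j₁+j₂+J+1=5
(j₁±m₁, j₂±m₂, J±M) = (2,1,0,3,0,2)
P² = 6/5
sum k=0..0:
  [0] +1/2 = 1/2
S = 1/2
C² = P²·S² = 3/10 ; C = +0.547723

+0.547723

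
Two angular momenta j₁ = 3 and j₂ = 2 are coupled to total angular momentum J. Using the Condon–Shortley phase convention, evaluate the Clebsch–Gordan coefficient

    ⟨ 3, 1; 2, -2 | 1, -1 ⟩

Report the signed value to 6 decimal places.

triangle: 4!×2!×0!/7! = 48/5040
(j±m)!: 4!×2!×0!×4!×0!×2! = 2304
prefactor² = (2J+1)×Δ×N² = 2304/35
  k=0: +1/(0!×4!×2!×0!×0!×0!) = 1/48
Σ = 1/48  ⇒  CG² = 2304/35×1/48² = 1/35
CG = +√(1/35) = +0.169031

+√(1/35) ≈ +0.169031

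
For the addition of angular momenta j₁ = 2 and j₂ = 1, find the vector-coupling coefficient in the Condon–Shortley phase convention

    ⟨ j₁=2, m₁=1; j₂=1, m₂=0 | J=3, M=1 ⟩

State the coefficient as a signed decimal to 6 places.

+0.730297  (= +√(8/15))

j₁+j₂−J=0  J+j₁−j₂=4  J−j₁+j₂=2  j₁+j₂+J+1=7
(j₁±m₁, j₂±m₂, J±M) = (3,1,1,1,4,2)
P² = 96/5
sum k=0..0:
  [0] +1/6 = 1/6
S = 1/6
C² = P²·S² = 8/15 ; C = +0.730297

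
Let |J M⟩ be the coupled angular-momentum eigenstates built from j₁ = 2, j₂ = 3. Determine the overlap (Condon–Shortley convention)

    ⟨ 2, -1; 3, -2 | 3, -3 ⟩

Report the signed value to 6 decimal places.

−√(5/12) ≈ -0.645497

j₁+j₂−J=2  J+j₁−j₂=2  J−j₁+j₂=4  j₁+j₂+J+1=9
(j₁±m₁, j₂±m₂, J±M) = (1,3,1,5,0,6)
P² = 960
sum k=1..1:
  [1] −1/48 = -1/48
S = -1/48
C² = P²·S² = 5/12 ; C = -0.645497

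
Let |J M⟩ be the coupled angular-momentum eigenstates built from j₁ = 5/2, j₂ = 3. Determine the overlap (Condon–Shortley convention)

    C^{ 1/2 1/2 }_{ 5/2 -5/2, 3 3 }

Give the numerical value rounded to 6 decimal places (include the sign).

-0.534522  (= −√(2/7))

√[2·5!0!1!/7! · 0!5!6!0!1!0!] = √(28800/7)
  +(−1)^5/∏(5,0,0,1,0,0)! = -1/120  (running -1/120)
⟨..|..⟩ = √(28800/7)·(-1/120) = -0.534522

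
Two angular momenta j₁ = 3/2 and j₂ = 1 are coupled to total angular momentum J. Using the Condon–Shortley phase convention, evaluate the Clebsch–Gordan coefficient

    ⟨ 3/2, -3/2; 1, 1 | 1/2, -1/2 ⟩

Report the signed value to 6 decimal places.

+0.707107

triangle: 2!×1!×0!/4! = 2/24
(j±m)!: 0!×3!×2!×0!×0!×1! = 12
prefactor² = (2J+1)×Δ×N² = 2
  k=2: +1/(2!×0!×1!×0!×0!×0!) = 1/2
Σ = 1/2  ⇒  CG² = 2×1/2² = 1/2
CG = +√(1/2) = +0.707107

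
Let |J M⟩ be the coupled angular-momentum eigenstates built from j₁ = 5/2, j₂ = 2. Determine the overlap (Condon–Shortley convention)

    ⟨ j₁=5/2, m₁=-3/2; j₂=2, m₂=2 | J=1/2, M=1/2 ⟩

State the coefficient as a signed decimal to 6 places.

j₁+j₂−J=4  J+j₁−j₂=1  J−j₁+j₂=0  j₁+j₂+J+1=6
(j₁±m₁, j₂±m₂, J±M) = (1,4,4,0,1,0)
P² = 192/5
sum k=4..4:
  [4] +1/24 = 1/24
S = 1/24
C² = P²·S² = 1/15 ; C = +0.258199

+0.258199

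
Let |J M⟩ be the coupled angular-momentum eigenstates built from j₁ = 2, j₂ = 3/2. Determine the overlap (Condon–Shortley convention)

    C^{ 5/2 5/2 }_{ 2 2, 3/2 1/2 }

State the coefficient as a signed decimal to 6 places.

triangle: 1!×3!×2!/7! = 12/5040
(j±m)!: 4!×0!×2!×1!×5!×0! = 5760
prefactor² = (2J+1)×Δ×N² = 576/7
  k=0: +1/(0!×1!×0!×2!×3!×0!) = 1/12
Σ = 1/12  ⇒  CG² = 576/7×1/12² = 4/7
CG = +√(4/7) = +0.755929

+0.755929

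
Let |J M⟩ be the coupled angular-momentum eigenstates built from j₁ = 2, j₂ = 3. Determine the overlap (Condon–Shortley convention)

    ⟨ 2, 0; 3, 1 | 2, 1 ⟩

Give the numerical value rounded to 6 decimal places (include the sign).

triangle: 3!*1!*3!/8! = 36/40320
(j±m)!: 2!*2!*4!*2!*3!*1! = 1152
prefactor² = (2J+1)*Δ*N² = 36/7
  k=1: −1/(1!*2!*1!*3!*0!*0!) = -1/12
  k=2: +1/(2!*1!*0!*2!*1!*1!) = 1/4
Σ = 1/6  ⇒  CG² = 36/7*1/6² = 1/7
CG = +√(1/7) = +0.377964

+0.377964  (= +√(1/7))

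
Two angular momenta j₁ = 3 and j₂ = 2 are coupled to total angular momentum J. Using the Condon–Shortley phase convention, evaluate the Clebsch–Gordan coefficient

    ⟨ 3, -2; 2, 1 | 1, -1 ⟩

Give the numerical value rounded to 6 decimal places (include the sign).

triangle: 4!×2!×0!/7! = 48/5040
(j±m)!: 1!×5!×3!×1!×0!×2! = 1440
prefactor² = (2J+1)×Δ×N² = 288/7
  k=3: −1/(3!×1!×2!×0!×0!×0!) = -1/12
Σ = -1/12  ⇒  CG² = 288/7×(-1/12)² = 2/7
CG = −√(2/7) = -0.534522

−√(2/7) = -0.534522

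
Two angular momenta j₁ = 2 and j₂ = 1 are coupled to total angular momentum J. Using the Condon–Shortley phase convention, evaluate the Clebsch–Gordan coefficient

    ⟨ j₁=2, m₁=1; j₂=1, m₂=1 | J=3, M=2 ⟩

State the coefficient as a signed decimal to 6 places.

triangle: 0!·4!·2!/7! = 48/5040
(j±m)!: 3!·1!·2!·0!·5!·1! = 1440
prefactor² = (2J+1)·Δ·N² = 96
  k=0: +1/(0!·0!·1!·2!·3!·0!) = 1/12
Σ = 1/12  ⇒  CG² = 96·1/12² = 2/3
CG = +√(2/3) = +0.816497

+0.816497  (= +√(2/3))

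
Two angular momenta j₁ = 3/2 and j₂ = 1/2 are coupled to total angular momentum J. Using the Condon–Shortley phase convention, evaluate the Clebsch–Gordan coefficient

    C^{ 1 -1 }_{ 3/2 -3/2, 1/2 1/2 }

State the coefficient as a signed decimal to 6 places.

j₁+j₂−J=1  J+j₁−j₂=2  J−j₁+j₂=0  j₁+j₂+J+1=4
(j₁±m₁, j₂±m₂, J±M) = (0,3,1,0,0,2)
P² = 3
sum k=1..1:
  [1] −1/2 = -1/2
S = -1/2
C² = P²·S² = 3/4 ; C = -0.866025

−√(3/4) = -0.866025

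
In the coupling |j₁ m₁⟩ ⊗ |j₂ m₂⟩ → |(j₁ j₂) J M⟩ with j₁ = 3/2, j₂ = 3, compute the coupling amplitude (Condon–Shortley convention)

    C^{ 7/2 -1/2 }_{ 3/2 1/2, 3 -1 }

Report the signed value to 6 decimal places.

triangle: 1!·2!·5!/9! = 240/362880
(j±m)!: 2!·1!·2!·4!·3!·4! = 13824
prefactor² = (2J+1)·Δ·N² = 512/7
  k=0: +1/(0!·1!·1!·2!·1!·3!) = 1/12
  k=1: −1/(1!·0!·0!·1!·2!·4!) = -1/48
Σ = 1/16  ⇒  CG² = 512/7·1/16² = 2/7
CG = +√(2/7) = +0.534522

+0.534522  (= +√(2/7))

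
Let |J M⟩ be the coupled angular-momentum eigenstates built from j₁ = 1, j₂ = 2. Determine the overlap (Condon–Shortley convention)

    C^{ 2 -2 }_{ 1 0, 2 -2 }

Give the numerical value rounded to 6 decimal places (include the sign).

j₁+j₂−J=1  J+j₁−j₂=1  J−j₁+j₂=3  j₁+j₂+J+1=6
(j₁±m₁, j₂±m₂, J±M) = (1,1,0,4,0,4)
P² = 24
sum k=0..0:
  [0] +1/6 = 1/6
S = 1/6
C² = P²·S² = 2/3 ; C = +0.816497

+√(2/3) = +0.816497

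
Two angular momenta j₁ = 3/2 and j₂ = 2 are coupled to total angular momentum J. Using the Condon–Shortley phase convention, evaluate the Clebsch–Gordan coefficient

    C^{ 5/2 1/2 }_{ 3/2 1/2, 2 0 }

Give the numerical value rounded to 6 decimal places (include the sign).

√[6·1!2!3!/7! · 2!1!2!2!3!2!] = √(48/35)
  +(−1)^0/∏(0,1,1,2,1,1)! = 1/2  (running 1/2)
  +(−1)^1/∏(1,0,0,1,2,2)! = -1/4  (running 1/4)
⟨..|..⟩ = √(48/35)·(1/4) = +0.292770

+√(3/35) = +0.292770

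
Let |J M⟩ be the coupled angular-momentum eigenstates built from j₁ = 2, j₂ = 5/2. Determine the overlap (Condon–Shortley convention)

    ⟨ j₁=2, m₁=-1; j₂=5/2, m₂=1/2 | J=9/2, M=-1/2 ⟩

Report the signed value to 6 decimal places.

+√(20/63) = +0.563436

√[10·0!4!5!/10! · 1!3!3!2!4!5!] = √(11520/7)
  +(−1)^0/∏(0,0,3,3,1,2)! = 1/72  (running 1/72)
⟨..|..⟩ = √(11520/7)·(1/72) = +0.563436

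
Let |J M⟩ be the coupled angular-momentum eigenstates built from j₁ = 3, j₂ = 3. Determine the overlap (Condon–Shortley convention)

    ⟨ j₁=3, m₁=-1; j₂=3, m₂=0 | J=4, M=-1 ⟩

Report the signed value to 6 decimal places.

−√(15/154) = -0.312094

j₁+j₂−J=2  J+j₁−j₂=4  J−j₁+j₂=4  j₁+j₂+J+1=11
(j₁±m₁, j₂±m₂, J±M) = (2,4,3,3,3,5)
P² = 124416/385
sum k=0..2:
  [0] +1/288 = 1/288
  [1] −1/24 = -1/24
  [2] +1/48 = 1/48
S = -5/288
C² = P²·S² = 15/154 ; C = -0.312094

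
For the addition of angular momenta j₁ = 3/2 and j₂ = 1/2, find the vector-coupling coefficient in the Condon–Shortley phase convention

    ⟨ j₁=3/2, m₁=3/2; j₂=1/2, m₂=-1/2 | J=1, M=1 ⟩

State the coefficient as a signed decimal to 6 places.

+√(3/4) ≈ +0.866025

triangle: 1!*2!*0!/4! = 2/24
(j±m)!: 3!*0!*0!*1!*2!*0! = 12
prefactor² = (2J+1)*Δ*N² = 3
  k=0: +1/(0!*1!*0!*0!*2!*0!) = 1/2
Σ = 1/2  ⇒  CG² = 3*1/2² = 3/4
CG = +√(3/4) = +0.866025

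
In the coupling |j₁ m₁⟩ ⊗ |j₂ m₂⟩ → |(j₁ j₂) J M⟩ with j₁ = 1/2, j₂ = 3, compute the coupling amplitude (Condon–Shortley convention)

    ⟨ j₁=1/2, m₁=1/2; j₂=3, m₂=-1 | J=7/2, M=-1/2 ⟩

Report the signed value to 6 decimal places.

√[8·0!1!6!/8! · 1!0!2!4!3!4!] = √(6912/7)
  +(−1)^0/∏(0,0,0,2,1,4)! = 1/48  (running 1/48)
⟨..|..⟩ = √(6912/7)·(1/48) = +0.654654

+√(3/7) = +0.654654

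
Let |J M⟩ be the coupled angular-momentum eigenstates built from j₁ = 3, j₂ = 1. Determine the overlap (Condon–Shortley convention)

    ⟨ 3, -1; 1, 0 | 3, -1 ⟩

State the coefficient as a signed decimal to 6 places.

-0.288675

triangle: 1!·5!·1!/8! = 120/40320
(j±m)!: 2!·4!·1!·1!·2!·4! = 2304
prefactor² = (2J+1)·Δ·N² = 48
  k=0: +1/(0!·1!·4!·1!·1!·0!) = 1/24
  k=1: −1/(1!·0!·3!·0!·2!·1!) = -1/12
Σ = -1/24  ⇒  CG² = 48·(-1/24)² = 1/12
CG = −√(1/12) = -0.288675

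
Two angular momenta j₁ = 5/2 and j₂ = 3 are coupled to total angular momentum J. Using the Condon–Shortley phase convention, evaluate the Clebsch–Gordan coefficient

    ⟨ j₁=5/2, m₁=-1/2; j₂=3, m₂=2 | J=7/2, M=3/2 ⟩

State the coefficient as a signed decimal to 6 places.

+√(2/21) ≈ +0.308607

√[8·2!3!4!/10! · 2!3!5!1!5!2!] = √(1536/7)
  +(−1)^1/∏(1,1,2,4,1,0)! = -1/48  (running -1/48)
  +(−1)^2/∏(2,0,1,3,2,1)! = 1/24  (running 1/48)
⟨..|..⟩ = √(1536/7)·(1/48) = +0.308607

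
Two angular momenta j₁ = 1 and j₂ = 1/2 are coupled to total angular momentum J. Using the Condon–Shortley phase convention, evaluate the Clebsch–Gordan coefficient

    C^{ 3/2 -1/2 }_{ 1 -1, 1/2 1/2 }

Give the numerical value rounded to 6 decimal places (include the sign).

j₁+j₂−J=0  J+j₁−j₂=2  J−j₁+j₂=1  j₁+j₂+J+1=4
(j₁±m₁, j₂±m₂, J±M) = (0,2,1,0,1,2)
P² = 4/3
sum k=0..0:
  [0] +1/2 = 1/2
S = 1/2
C² = P²·S² = 1/3 ; C = +0.577350

+√(1/3) ≈ +0.577350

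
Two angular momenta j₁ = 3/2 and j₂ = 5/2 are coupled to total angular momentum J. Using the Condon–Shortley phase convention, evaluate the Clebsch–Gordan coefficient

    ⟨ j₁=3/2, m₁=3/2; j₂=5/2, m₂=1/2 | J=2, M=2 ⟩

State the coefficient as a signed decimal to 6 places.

+0.377964

√[5·2!1!3!/7! · 3!0!3!2!4!0!] = √(144/7)
  +(−1)^0/∏(0,2,0,3,1,0)! = 1/12  (running 1/12)
⟨..|..⟩ = √(144/7)·(1/12) = +0.377964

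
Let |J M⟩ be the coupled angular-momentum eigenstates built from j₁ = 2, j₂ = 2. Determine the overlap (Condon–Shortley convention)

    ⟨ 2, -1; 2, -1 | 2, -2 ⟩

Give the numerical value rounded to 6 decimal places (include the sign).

√[5·2!2!2!/7! · 1!3!1!3!0!4!] = √(48/7)
  +(−1)^1/∏(1,1,2,0,0,2)! = -1/4  (running -1/4)
⟨..|..⟩ = √(48/7)·(-1/4) = -0.654654

−√(3/7) ≈ -0.654654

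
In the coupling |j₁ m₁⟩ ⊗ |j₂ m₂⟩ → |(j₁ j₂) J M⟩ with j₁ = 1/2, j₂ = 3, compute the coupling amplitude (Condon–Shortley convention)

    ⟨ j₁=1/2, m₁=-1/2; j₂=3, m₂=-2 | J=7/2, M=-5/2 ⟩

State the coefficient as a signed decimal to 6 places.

+√(6/7) ≈ +0.925820

triangle: 0!·1!·6!/8! = 720/40320
(j±m)!: 0!·1!·1!·5!·1!·6! = 86400
prefactor² = (2J+1)·Δ·N² = 86400/7
  k=0: +1/(0!·0!·1!·1!·0!·5!) = 1/120
Σ = 1/120  ⇒  CG² = 86400/7·1/120² = 6/7
CG = +√(6/7) = +0.925820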